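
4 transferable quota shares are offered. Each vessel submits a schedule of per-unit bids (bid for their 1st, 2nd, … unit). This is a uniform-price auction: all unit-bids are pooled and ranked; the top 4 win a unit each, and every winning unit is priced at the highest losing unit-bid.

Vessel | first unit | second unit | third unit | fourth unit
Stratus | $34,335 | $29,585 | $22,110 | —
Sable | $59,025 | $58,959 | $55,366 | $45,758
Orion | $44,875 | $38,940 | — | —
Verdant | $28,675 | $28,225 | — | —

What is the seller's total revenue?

Merging the schedules and taking the best 4: 59,025 (Sable-1), 58,959 (Sable-2), 55,366 (Sable-3), 45,758 (Sable-4)
First bid not allocated: $44,875.
Allocation: Sable 4. Every unit priced at $44,875.
Revenue = 4 × 44,875 = $179,500.

Total revenue: $179,500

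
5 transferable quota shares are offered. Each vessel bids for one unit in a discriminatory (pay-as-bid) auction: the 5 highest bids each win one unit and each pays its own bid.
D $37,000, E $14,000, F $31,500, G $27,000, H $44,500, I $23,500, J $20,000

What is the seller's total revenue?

Total revenue: $163,500

Sorting: 44,500 (H), 37,000 (D), 31,500 (F), 27,000 (G), 23,500 (I), 20,000 (J), 14,000 (E)
Winners (5 units): H, D, F, G, I.
Total revenue = 44,500 + 37,000 + 31,500 + 27,000 + 23,500 = $163,500.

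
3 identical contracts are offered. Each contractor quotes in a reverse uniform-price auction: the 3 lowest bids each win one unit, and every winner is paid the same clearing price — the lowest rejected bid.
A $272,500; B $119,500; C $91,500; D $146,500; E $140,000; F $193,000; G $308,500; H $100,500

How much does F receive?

Ordering the bids: 91,500 (C), 100,500 (H), 119,500 (B), 140,000 (E), 146,500 (D), …
Winners (3 units): C, H, B.
Lowest unsuccessful bid: $140,000 → clearing price.
F does not win → is paid $0.

F is paid $0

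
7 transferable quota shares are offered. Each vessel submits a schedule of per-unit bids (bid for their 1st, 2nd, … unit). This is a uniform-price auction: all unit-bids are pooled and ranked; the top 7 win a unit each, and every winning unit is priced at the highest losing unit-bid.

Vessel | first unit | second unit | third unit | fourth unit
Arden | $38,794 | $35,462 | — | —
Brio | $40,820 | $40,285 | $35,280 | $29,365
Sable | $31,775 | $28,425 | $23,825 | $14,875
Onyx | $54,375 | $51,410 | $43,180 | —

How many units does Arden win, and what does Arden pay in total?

Arden: 2 units, pays $70,560

Pooled unit-bids ranked (top 7): 54,375 (Onyx-1), 51,410 (Onyx-2), 43,180 (Onyx-3), 40,820 (Brio-1), 40,285 (Brio-2), 38,794 (Arden-1), 35,462 (Arden-2)
Highest rejected unit-bid = $35,280.
Arden wins 2 unit(s) at $35,280 each.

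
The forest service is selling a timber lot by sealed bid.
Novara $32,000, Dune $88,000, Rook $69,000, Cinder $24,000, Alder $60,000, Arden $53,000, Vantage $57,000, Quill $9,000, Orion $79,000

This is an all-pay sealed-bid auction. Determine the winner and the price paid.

Bids ranked: 88,000 (Dune) > 79,000 (Orion) > 69,000 (Rook) > 60,000 (Alder) > 57,000 (Vantage) > 53,000 (Arden) > …
Dune wins with the top bid; all bids are sunk regardless.

Dune pays $88,000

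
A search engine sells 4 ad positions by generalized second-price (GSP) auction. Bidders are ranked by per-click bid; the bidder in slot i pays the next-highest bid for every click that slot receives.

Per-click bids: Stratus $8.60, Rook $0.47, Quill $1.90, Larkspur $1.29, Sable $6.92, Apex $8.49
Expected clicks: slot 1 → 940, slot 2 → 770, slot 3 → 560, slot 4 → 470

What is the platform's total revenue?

Total revenue: $14979.30

Sorting advertisers: $8.60 (Stratus) > $8.49 (Apex) > $6.92 (Sable) > $1.90 (Quill) > $1.29 (Larkspur) > …
Slot 1: Stratus pays $8.49 × 940 = $7980.60
Slot 2: Apex pays $6.92 × 770 = $5328.40
Slot 3: Sable pays $1.90 × 560 = $1064.00
Slot 4: Quill pays $1.29 × 470 = $606.30
Total = $14979.30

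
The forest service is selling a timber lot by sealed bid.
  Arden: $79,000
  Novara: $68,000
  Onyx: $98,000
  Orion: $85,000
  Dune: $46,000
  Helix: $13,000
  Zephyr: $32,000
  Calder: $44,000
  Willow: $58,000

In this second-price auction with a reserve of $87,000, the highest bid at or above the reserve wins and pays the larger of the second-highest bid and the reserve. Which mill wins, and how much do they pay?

Sorting bids: 98,000 (Onyx) > 85,000 (Orion) > 79,000 (Arden) > 68,000 (Novara) > 58,000 (Willow) > 46,000 (Dune) > …
Highest eligible bid: Onyx at $98,000.
Second-highest bid $85,000 is below the reserve $87,000, so the reserve binds → payment $87,000.

Onyx pays $87,000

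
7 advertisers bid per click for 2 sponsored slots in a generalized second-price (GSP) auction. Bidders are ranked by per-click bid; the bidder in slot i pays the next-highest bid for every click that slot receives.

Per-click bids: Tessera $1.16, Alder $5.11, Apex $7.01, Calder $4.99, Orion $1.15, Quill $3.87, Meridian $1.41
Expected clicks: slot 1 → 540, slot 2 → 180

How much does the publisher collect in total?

Total revenue: $3657.60

Sorting advertisers: $7.01 (Apex) > $5.11 (Alder) > $4.99 (Calder) > …
Slot 1: Apex pays $5.11 × 540 = $2759.40
Slot 2: Alder pays $4.99 × 180 = $898.20
Total = $3657.60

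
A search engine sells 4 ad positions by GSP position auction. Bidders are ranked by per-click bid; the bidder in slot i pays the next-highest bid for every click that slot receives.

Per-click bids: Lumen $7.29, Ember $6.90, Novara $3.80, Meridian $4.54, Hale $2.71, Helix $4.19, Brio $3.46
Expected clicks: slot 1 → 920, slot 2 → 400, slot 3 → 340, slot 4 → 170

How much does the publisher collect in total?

Total revenue: $10234.60

Ranked by bid: $7.29 (Lumen) > $6.90 (Ember) > $4.54 (Meridian) > $4.19 (Helix) > $3.80 (Novara) > …
Slot 1: Lumen pays $6.90 × 920 = $6348.00
Slot 2: Ember pays $4.54 × 400 = $1816.00
Slot 3: Meridian pays $4.19 × 340 = $1424.60
Slot 4: Helix pays $3.80 × 170 = $646.00
Total = $10234.60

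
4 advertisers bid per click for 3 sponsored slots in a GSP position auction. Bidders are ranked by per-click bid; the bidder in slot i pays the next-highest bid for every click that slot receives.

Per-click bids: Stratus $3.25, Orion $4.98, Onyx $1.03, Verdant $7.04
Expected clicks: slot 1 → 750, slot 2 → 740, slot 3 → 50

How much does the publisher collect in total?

Sorting advertisers: $7.04 (Verdant) > $4.98 (Orion) > $3.25 (Stratus) > $1.03 (Onyx)
Slot 1: Verdant pays $4.98 × 750 = $3735.00
Slot 2: Orion pays $3.25 × 740 = $2405.00
Slot 3: Stratus pays $1.03 × 50 = $51.50
Total = $6191.50

Total revenue: $6191.50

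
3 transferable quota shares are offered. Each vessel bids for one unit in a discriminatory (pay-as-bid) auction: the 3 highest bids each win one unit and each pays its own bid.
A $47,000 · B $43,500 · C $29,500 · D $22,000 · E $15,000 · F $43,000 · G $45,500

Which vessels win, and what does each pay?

A $47,000, G $45,500, B $43,500

Bids ranked high→low: 47,000 (A), 45,500 (G), 43,500 (B), 43,000 (F), 29,500 (C), …
The 3 highest are A, G, B.
Each winner pays its own bid: A $47,000, G $45,500, B $43,500.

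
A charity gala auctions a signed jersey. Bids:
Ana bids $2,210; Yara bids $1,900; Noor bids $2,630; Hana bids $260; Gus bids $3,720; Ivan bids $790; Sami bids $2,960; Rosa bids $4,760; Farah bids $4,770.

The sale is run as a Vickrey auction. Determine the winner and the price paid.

Farah pays $4,760

Vickrey auction: the highest bidder wins and pays the second-highest bid.
Bids in order: 4,770 (Farah) > 4,760 (Rosa) > 3,720 (Gus) > 2,960 (Sami) > 2,630 (Noor) > 2,210 (Ana) > …
Second-price: Farah pays Rosa's bid of $4,760.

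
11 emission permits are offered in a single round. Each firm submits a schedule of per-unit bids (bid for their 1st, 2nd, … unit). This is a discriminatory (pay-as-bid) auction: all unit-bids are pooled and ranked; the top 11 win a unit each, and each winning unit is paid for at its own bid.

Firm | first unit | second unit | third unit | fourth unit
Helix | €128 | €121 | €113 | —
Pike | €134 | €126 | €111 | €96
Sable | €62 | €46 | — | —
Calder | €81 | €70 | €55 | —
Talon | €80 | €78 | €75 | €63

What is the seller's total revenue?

All unit-bids, highest first — top 11: 134 (Pike-1), 128 (Helix-1), 126 (Pike-2), 121 (Helix-2), 113 (Helix-3), 111 (Pike-3), 96 (Pike-4), 81 (Calder-1), 80 (Talon-1), 78 (Talon-2), 75 (Talon-3)
Next rejected bid: €70 (not a price — pay-as-bid).
Each winning unit pays its own bid.
Revenue = 134 + 128 + 126 + 121 + 113 + 111 + 96 + 81 + 80 + 78 + 75 = €1,143.

Total revenue: €1,143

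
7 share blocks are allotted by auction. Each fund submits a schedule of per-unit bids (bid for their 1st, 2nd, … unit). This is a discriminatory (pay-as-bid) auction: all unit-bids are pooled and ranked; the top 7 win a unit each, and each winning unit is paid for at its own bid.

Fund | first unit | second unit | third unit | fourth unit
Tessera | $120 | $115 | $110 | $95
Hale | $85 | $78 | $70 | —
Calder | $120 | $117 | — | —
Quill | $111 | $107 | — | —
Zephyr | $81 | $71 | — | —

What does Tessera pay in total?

Tessera pays $345

All unit-bids, highest first — top 7: 120 (Tessera-1), 120 (Calder-1), 117 (Calder-2), 115 (Tessera-2), 111 (Quill-1), 110 (Tessera-3), 107 (Quill-2)
Next rejected bid: $95 (not a price — pay-as-bid).
Tessera's winning unit-bids: 120 + 115 + 110 = $345.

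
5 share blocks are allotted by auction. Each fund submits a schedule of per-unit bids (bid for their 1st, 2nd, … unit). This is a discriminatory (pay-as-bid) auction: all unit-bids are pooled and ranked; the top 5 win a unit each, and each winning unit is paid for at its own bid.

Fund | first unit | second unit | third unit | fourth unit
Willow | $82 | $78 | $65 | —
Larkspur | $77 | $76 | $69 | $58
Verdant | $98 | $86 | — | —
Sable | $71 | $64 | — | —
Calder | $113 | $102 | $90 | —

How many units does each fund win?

Calder 3, Verdant 2

Merging the schedules and taking the best 5: 113 (Calder-1), 102 (Calder-2), 98 (Verdant-1), 90 (Calder-3), 86 (Verdant-2)
Next rejected bid: $82 (not a price — pay-as-bid).
Allocation: Calder 3, Verdant 2.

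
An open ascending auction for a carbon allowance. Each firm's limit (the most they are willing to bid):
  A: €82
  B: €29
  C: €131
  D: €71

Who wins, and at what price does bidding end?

Limits in order: 131 (C) > 82 (A) > 71 (D) > 29 (B)
A is the last rival to drop out, at €82; C remains and wins at that price.

C wins at €82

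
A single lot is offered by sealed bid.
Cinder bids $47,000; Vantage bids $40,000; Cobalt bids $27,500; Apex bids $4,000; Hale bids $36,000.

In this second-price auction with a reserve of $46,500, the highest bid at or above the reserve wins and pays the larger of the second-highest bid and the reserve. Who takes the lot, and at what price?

Cinder pays $46,500

Sorting bids: 47,000 (Cinder) > 40,000 (Vantage) > 36,000 (Hale) > 27,500 (Cobalt) > 4,000 (Apex)
Cinder has the top bid at or above the reserve ($47,000).
Second-highest bid $40,000 is below the reserve $46,500, so the reserve binds → payment $46,500.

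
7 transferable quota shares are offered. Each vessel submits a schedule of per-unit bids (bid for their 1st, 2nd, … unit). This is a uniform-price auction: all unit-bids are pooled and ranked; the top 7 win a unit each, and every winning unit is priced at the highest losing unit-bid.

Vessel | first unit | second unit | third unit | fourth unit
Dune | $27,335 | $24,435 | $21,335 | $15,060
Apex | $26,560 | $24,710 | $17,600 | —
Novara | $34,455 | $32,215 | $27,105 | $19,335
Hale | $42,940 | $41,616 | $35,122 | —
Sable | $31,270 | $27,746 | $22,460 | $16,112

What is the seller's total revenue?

Total revenue: $191,345

Merging the schedules and taking the best 7: 42,940 (Hale-1), 41,616 (Hale-2), 35,122 (Hale-3), 34,455 (Novara-1), 32,215 (Novara-2), 31,270 (Sable-1), 27,746 (Sable-2)
The (k+1)-th unit-bid is $27,335.
Allocation: Hale 3, Novara 2, Sable 2. Every unit priced at $27,335.
Revenue = 7 × 27,335 = $191,345.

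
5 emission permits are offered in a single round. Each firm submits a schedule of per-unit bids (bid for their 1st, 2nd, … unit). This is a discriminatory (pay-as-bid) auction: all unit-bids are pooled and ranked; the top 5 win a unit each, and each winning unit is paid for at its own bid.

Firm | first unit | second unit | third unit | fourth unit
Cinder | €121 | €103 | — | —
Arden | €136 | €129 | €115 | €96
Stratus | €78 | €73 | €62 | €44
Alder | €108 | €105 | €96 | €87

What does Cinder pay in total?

Cinder pays €121

All unit-bids, highest first — top 5: 136 (Arden-1), 129 (Arden-2), 121 (Cinder-1), 115 (Arden-3), 108 (Alder-1)
Next rejected bid: €105 (not a price — pay-as-bid).
Cinder's winning unit-bids: 121 = €121.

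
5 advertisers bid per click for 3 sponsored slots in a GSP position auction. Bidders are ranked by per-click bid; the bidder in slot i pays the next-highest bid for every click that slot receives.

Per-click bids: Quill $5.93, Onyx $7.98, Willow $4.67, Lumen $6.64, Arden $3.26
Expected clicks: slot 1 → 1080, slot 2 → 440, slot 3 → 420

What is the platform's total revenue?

Per-click bids in order: $7.98 (Onyx) > $6.64 (Lumen) > $5.93 (Quill) > $4.67 (Willow) > …
Slot 1: Onyx pays $6.64 × 1080 = $7171.20
Slot 2: Lumen pays $5.93 × 440 = $2609.20
Slot 3: Quill pays $4.67 × 420 = $1961.40
Total = $11741.80

Total revenue: $11741.80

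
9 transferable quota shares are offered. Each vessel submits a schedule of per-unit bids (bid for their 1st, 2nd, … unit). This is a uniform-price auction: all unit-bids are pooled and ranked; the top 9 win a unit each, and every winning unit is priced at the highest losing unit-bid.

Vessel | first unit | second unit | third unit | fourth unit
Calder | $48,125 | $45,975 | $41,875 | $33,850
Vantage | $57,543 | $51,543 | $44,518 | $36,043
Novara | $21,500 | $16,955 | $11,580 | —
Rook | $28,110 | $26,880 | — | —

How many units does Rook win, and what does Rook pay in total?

Rook: 1 unit, pays $26,880

All unit-bids, highest first — top 9: 57,543 (Vantage-1), 51,543 (Vantage-2), 48,125 (Calder-1), 45,975 (Calder-2), 44,518 (Vantage-3), 41,875 (Calder-3), 36,043 (Vantage-4), 33,850 (Calder-4), 28,110 (Rook-1)
Highest rejected unit-bid = $26,880.
Rook wins 1 unit(s) at $26,880 each.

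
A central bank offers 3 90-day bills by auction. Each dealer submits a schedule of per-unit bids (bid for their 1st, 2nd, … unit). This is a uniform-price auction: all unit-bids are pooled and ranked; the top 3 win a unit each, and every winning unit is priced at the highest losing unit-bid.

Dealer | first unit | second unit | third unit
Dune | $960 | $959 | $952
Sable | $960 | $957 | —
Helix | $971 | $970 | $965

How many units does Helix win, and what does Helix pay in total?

Merging the schedules and taking the best 3: 971 (Helix-1), 970 (Helix-2), 965 (Helix-3)
First bid not allocated: $960.
Helix wins 3 unit(s) at $960 each.

Helix: 3 units, pays $2,880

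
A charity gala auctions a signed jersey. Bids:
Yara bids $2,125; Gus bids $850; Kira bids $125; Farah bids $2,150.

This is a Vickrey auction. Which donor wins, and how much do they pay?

Farah pays $2,125

Bids ranked: 2,150 (Farah) > 2,125 (Yara) > 850 (Gus) > 125 (Kira)
Second-price: Farah pays Yara's bid of $2,125.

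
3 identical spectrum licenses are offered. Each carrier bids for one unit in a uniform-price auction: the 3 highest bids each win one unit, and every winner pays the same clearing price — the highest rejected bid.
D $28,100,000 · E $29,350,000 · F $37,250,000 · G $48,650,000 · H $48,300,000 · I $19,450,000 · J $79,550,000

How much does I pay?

Sorting: 79,550,000 (J), 48,650,000 (G), 48,300,000 (H), 37,250,000 (F), 29,350,000 (E), …
Winners (3 units): J, G, H.
Highest unsuccessful bid: $37,250,000 → clearing price.
I does not win → pays $0.

I pays $0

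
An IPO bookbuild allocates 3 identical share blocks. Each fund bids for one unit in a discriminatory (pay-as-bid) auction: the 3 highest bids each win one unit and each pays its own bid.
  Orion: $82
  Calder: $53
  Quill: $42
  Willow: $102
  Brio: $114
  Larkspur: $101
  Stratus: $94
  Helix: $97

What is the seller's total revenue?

Total revenue: $317

Sorting: 114 (Brio), 102 (Willow), 101 (Larkspur), 97 (Helix), 94 (Stratus), …
Top 3: Brio, Willow, Larkspur.
Total revenue = 114 + 102 + 101 = $317.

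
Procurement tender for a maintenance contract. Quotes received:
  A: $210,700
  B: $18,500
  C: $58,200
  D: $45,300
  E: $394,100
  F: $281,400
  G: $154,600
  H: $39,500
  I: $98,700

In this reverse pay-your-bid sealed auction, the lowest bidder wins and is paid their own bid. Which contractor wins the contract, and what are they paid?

B is paid $18,500

Reverse pay-your-bid sealed auction: the lowest bidder wins and is paid their own bid.
Bids in order: 18,500 (B) < 39,500 (H) < 45,300 (D) < 58,200 (C) < 98,700 (I) < 154,600 (G) < …
B is lowest → is paid own bid, $18,500.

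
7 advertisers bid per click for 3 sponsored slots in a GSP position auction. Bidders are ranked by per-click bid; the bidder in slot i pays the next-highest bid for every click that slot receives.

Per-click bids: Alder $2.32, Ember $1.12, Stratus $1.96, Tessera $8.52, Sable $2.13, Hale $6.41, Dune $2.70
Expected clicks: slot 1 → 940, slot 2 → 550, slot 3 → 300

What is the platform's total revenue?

Per-click bids in order: $8.52 (Tessera) > $6.41 (Hale) > $2.70 (Dune) > $2.32 (Alder) > …
Slot 1: Tessera pays $6.41 × 940 = $6025.40
Slot 2: Hale pays $2.70 × 550 = $1485.00
Slot 3: Dune pays $2.32 × 300 = $696.00
Total = $8206.40

Total revenue: $8206.40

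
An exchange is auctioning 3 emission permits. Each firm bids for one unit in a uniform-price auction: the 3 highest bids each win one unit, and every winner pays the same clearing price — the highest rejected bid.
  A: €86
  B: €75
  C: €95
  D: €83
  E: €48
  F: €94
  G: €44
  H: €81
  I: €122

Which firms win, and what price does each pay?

I, C, F; each pays €86

Ordering the bids: 122 (I), 95 (C), 94 (F), 86 (A), 83 (D), …
Winners (3 units): I, C, F.
Highest unsuccessful bid: €86 → clearing price.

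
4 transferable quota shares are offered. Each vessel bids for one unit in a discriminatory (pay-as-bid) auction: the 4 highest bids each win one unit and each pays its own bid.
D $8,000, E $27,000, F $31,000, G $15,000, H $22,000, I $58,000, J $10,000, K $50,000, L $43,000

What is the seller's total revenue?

Sorting: 58,000 (I), 50,000 (K), 43,000 (L), 31,000 (F), 27,000 (E), 22,000 (H), …
Winners (4 units): I, K, L, F.
Total revenue = 58,000 + 50,000 + 43,000 + 31,000 = $182,000.

Total revenue: $182,000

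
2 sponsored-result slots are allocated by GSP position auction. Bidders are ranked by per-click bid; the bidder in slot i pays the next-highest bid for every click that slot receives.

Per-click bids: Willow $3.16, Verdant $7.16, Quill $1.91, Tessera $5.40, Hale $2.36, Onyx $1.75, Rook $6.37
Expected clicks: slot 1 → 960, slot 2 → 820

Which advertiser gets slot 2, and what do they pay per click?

Ranked by bid: $7.16 (Verdant) > $6.37 (Rook) > $5.40 (Tessera) > …
Slot 2 goes to the second-ranked bidder, Rook, who pays the next bid down: $5.40/click.

Rook; $5.40 per click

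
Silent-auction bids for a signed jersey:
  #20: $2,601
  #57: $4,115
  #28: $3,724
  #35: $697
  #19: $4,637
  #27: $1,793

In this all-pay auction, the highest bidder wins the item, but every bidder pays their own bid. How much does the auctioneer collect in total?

Sorting bids: 4,637 (#19) > 4,115 (#57) > 3,724 (#28) > 2,601 (#20) > 1,793 (#27) > 697 (#35)
Every bidder forfeits their bid regardless of winning.
Revenue = 2,601 + 4,115 + 3,724 + 697 + 4,637 + 1,793 = $17,567.

Total revenue: $17,567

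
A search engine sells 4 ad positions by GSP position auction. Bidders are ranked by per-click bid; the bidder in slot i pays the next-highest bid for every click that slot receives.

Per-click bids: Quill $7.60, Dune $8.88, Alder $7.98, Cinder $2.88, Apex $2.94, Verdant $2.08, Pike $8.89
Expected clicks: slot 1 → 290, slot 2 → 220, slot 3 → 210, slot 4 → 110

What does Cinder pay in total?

Cinder pays $0.00

Ranked by bid: $8.89 (Pike) > $8.88 (Dune) > $7.98 (Alder) > $7.60 (Quill) > $2.94 (Apex) > …
Cinder ranks below slot 4 → no slot, pays nothing.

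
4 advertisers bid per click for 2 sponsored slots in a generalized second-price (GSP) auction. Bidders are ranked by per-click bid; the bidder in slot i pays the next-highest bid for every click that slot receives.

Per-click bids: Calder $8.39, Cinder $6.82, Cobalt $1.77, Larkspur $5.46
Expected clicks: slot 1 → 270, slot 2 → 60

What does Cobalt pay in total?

Per-click bids in order: $8.39 (Calder) > $6.82 (Cinder) > $5.46 (Larkspur) > …
Cobalt ranks below slot 2 → no slot, pays nothing.

Cobalt pays $0.00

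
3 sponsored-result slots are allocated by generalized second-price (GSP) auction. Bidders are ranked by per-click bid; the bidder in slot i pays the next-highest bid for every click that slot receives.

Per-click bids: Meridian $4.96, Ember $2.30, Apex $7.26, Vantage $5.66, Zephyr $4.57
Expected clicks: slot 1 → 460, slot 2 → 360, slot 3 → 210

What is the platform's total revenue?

Total revenue: $5348.90

Ranked by bid: $7.26 (Apex) > $5.66 (Vantage) > $4.96 (Meridian) > $4.57 (Zephyr) > …
Slot 1: Apex pays $5.66 × 460 = $2603.60
Slot 2: Vantage pays $4.96 × 360 = $1785.60
Slot 3: Meridian pays $4.57 × 210 = $959.70
Total = $5348.90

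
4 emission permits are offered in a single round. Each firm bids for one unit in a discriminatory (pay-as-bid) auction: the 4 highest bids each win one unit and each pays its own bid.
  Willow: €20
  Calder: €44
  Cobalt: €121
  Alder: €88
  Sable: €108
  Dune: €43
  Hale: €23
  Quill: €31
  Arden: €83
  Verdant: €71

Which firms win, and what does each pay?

Ordering the bids: 121 (Cobalt), 108 (Sable), 88 (Alder), 83 (Arden), 71 (Verdant), 44 (Calder), …
The 4 highest are Cobalt, Sable, Alder, Arden.
Each winner pays its own bid: Cobalt €121, Sable €108, Alder €88, Arden €83.

Cobalt €121, Sable €108, Alder €88, Arden €83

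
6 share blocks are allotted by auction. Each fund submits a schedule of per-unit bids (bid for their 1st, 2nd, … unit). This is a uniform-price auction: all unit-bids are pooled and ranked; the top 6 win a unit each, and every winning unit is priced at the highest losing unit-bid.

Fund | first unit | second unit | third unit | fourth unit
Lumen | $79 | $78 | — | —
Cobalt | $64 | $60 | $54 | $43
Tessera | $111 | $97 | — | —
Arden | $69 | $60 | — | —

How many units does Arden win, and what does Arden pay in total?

All unit-bids, highest first — top 6: 111 (Tessera-1), 97 (Tessera-2), 79 (Lumen-1), 78 (Lumen-2), 69 (Arden-1), 64 (Cobalt-1)
First bid not allocated: $60.
Arden wins 1 unit(s) at $60 each.

Arden: 1 unit, pays $60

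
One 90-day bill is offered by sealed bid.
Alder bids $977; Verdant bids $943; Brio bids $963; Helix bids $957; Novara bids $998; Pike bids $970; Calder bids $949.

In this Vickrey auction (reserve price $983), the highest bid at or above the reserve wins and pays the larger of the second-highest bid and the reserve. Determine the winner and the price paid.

Bids ranked: 998 (Novara) > 977 (Alder) > 970 (Pike) > 963 (Brio) > 957 (Helix) > 949 (Calder) > …
Novara has the top bid at or above the reserve ($998).
Second-highest bid $977 is below the reserve $983, so the reserve binds → payment $983.

Novara pays $983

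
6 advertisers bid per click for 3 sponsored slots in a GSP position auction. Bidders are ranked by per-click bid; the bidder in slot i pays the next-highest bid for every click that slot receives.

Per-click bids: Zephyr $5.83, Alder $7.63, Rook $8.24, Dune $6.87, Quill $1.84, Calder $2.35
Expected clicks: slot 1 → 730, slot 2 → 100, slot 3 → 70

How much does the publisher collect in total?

Total revenue: $6665.00

Per-click bids in order: $8.24 (Rook) > $7.63 (Alder) > $6.87 (Dune) > $5.83 (Zephyr) > …
Slot 1: Rook pays $7.63 × 730 = $5569.90
Slot 2: Alder pays $6.87 × 100 = $687.00
Slot 3: Dune pays $5.83 × 70 = $408.10
Total = $6665.00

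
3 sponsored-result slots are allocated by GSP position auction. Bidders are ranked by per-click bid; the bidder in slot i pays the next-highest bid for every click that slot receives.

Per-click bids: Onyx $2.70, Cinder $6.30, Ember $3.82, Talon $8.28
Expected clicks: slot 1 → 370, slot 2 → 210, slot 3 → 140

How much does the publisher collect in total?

Total revenue: $3511.20

Sorting advertisers: $8.28 (Talon) > $6.30 (Cinder) > $3.82 (Ember) > $2.70 (Onyx)
Slot 1: Talon pays $6.30 × 370 = $2331.00
Slot 2: Cinder pays $3.82 × 210 = $802.20
Slot 3: Ember pays $2.70 × 140 = $378.00
Total = $3511.20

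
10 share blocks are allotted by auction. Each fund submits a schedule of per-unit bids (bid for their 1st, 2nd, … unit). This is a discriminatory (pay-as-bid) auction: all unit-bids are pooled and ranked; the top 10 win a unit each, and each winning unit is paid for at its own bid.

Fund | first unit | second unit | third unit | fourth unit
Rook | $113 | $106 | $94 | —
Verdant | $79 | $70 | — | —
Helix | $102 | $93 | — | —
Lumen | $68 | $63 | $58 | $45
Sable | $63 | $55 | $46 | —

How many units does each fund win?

Helix 2, Lumen 2, Rook 3, Sable 1, Verdant 2

Pooled unit-bids ranked (top 10): 113 (Rook-1), 106 (Rook-2), 102 (Helix-1), 94 (Rook-3), 93 (Helix-2), 79 (Verdant-1), 70 (Verdant-2), 68 (Lumen-1), 63 (Lumen-2), 63 (Sable-1)
Next rejected bid: $58 (not a price — pay-as-bid).
Allocation: Helix 2, Lumen 2, Rook 3, Sable 1, Verdant 2.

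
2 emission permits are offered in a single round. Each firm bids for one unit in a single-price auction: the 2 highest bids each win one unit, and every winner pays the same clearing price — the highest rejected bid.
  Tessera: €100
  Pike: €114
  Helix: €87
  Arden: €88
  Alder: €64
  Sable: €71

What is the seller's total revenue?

Bids ranked high→low: 114 (Pike), 100 (Tessera), 88 (Arden), 87 (Helix), …
The 2 highest are Pike, Tessera.
Highest unsuccessful bid: €88 → clearing price.
Total revenue = 2 × €88 = €176.

Total revenue: €176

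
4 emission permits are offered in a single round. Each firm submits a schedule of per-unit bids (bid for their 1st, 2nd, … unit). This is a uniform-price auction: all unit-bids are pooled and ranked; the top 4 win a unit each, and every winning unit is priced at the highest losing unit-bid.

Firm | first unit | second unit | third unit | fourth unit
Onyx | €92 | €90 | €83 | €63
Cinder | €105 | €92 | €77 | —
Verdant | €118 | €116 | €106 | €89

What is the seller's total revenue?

Total revenue: €368

Merging the schedules and taking the best 4: 118 (Verdant-1), 116 (Verdant-2), 106 (Verdant-3), 105 (Cinder-1)
Highest rejected unit-bid = €92.
Allocation: Cinder 1, Verdant 3. Every unit priced at €92.
Revenue = 4 × 92 = €368.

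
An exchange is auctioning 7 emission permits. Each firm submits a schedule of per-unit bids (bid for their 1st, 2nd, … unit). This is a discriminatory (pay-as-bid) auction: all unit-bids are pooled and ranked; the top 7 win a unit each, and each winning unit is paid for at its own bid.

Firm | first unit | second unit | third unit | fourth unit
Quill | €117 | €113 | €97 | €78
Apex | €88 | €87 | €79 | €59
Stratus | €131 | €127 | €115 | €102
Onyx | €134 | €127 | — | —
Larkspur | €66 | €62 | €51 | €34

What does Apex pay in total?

Apex pays €0

Merging the schedules and taking the best 7: 134 (Onyx-1), 131 (Stratus-1), 127 (Stratus-2), 127 (Onyx-2), 117 (Quill-1), 115 (Stratus-3), 113 (Quill-2)
Next rejected bid: €102 (not a price — pay-as-bid).
Apex wins no units.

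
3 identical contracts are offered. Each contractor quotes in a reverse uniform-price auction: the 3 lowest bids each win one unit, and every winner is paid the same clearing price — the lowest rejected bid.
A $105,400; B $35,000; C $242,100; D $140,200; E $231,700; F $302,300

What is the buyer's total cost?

Total cost: $695,100

Sorting: 35,000 (B), 105,400 (A), 140,200 (D), 231,700 (E), 242,100 (C), …
Lowest 3: B, A, D.
Lowest unsuccessful bid: $231,700 → clearing price.
Total cost = 3 × $231,700 = $695,100.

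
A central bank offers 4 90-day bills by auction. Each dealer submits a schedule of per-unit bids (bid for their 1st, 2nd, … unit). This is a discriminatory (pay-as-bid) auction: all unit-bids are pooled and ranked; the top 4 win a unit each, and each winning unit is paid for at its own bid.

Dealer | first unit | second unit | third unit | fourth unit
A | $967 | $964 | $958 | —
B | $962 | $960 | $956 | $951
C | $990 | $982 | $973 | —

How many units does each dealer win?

A 1, C 3

Merging the schedules and taking the best 4: 990 (C-1), 982 (C-2), 973 (C-3), 967 (A-1)
Next rejected bid: $964 (not a price — pay-as-bid).
Allocation: A 1, C 3.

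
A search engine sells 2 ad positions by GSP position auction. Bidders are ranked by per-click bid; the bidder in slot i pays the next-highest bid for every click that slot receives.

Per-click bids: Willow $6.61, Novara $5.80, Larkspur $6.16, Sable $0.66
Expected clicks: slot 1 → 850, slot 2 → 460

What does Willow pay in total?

Per-click bids in order: $6.61 (Willow) > $6.16 (Larkspur) > $5.80 (Novara) > …
Willow holds slot 1 → pays next bid $6.16 × 850 clicks = $5236.00.

Willow pays $5236.00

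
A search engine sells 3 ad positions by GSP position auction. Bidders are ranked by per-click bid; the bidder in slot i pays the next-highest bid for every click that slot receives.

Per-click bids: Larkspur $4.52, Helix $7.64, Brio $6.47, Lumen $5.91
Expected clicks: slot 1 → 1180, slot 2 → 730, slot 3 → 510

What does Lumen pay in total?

Ranked by bid: $7.64 (Helix) > $6.47 (Brio) > $5.91 (Lumen) > $4.52 (Larkspur)
Lumen holds slot 3 → pays next bid $4.52 × 510 clicks = $2305.20.

Lumen pays $2305.20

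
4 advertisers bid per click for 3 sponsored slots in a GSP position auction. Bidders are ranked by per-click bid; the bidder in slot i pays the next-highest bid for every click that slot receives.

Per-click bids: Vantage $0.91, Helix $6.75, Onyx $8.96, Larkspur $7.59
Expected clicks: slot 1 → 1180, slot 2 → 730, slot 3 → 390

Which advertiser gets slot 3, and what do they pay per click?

Ranked by bid: $8.96 (Onyx) > $7.59 (Larkspur) > $6.75 (Helix) > $0.91 (Vantage)
Slot 3 goes to the third-ranked bidder, Helix, who pays the next bid down: $0.91/click.

Helix; $0.91 per click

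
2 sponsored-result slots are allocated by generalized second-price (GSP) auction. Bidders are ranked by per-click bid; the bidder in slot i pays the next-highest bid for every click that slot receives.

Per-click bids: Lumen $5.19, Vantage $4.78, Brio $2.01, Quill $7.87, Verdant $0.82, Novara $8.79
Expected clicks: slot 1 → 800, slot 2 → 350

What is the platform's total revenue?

Total revenue: $8112.50

Ranked by bid: $8.79 (Novara) > $7.87 (Quill) > $5.19 (Lumen) > …
Slot 1: Novara pays $7.87 × 800 = $6296.00
Slot 2: Quill pays $5.19 × 350 = $1816.50
Total = $8112.50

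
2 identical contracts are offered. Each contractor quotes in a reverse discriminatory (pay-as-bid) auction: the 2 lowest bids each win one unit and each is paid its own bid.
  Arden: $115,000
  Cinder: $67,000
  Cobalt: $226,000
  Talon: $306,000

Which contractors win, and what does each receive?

Sorting: 67,000 (Cinder), 115,000 (Arden), 226,000 (Cobalt), 306,000 (Talon)
Lowest 2: Cinder, Arden.
Each winner is paid its own bid: Cinder $67,000, Arden $115,000.

Cinder $67,000, Arden $115,000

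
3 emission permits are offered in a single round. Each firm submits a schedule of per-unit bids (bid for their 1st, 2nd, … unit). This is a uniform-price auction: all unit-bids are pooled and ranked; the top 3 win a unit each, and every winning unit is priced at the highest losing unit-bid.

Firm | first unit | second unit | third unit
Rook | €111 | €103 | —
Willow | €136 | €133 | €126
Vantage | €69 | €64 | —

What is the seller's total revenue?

Total revenue: €333

Pooled unit-bids ranked (top 3): 136 (Willow-1), 133 (Willow-2), 126 (Willow-3)
First bid not allocated: €111.
Allocation: Willow 3. Every unit priced at €111.
Revenue = 3 × 111 = €333.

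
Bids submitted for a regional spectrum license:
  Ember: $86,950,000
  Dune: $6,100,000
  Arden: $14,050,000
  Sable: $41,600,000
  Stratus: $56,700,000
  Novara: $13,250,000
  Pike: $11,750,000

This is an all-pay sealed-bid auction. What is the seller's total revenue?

Total revenue: $230,400,000

Sorting bids: 86,950,000 (Ember) > 56,700,000 (Stratus) > 41,600,000 (Sable) > 14,050,000 (Arden) > 13,250,000 (Novara) > 11,750,000 (Pike) > …
Ember wins with the top bid; all bids are sunk regardless.
Every bidder forfeits their bid regardless of winning.
Revenue = 86,950,000 + 6,100,000 + 14,050,000 + 41,600,000 + 56,700,000 + 13,250,000 + 11,750,000 = $230,400,000.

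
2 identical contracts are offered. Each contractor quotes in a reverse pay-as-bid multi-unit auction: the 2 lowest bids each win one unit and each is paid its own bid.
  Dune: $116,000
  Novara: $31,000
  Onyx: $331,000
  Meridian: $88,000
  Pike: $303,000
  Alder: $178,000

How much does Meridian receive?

Meridian is paid $88,000

Bids ranked low→high: 31,000 (Novara), 88,000 (Meridian), 116,000 (Dune), 178,000 (Alder), …
Winners (2 units): Novara, Meridian.
Meridian wins → own bid $88,000.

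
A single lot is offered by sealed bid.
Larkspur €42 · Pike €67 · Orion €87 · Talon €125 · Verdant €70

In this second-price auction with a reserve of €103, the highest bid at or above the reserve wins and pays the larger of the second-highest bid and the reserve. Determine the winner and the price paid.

Talon pays €103

Sorting bids: 125 (Talon) > 87 (Orion) > 70 (Verdant) > 67 (Pike) > 42 (Larkspur)
Talon has the top bid at or above the reserve (€125).
Second-highest bid €87 is below the reserve €103, so the reserve binds → payment €103.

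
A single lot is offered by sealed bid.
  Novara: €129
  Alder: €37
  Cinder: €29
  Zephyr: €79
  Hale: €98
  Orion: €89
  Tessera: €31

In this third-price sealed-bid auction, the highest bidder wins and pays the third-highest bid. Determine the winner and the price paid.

Third-price sealed-bid auction: the highest bidder wins and pays the third-highest bid.
Bids in order: 129 (Novara) > 98 (Hale) > 89 (Orion) > 79 (Zephyr) > 37 (Alder) > 31 (Tessera) > …
Novara is highest; pays the third-highest bid, €89.

Novara pays €89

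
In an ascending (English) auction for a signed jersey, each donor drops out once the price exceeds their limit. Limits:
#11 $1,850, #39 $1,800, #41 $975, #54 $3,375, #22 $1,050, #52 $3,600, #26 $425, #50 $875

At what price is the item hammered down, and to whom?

#52 wins at $3,375

Ascending (English) auction: the price rises until one bidder remains; the winner pays the price at which the last rival dropped out.
Sorting limits: 3,600 (#52) > 3,375 (#54) > 1,850 (#11) > 1,800 (#39) > 1,050 (#22) > 975 (#41) > …
Once the price passes $3,375, only #52 is left; the hammer falls at #54's limit of $3,375.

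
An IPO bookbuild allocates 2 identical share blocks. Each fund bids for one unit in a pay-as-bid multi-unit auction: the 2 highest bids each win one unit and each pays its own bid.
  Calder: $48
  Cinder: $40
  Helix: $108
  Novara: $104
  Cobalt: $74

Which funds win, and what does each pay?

Helix $108, Novara $104

Ordering the bids: 108 (Helix), 104 (Novara), 74 (Cobalt), 48 (Calder), …
The 2 highest are Helix, Novara.
Each winner pays its own bid: Helix $108, Novara $104.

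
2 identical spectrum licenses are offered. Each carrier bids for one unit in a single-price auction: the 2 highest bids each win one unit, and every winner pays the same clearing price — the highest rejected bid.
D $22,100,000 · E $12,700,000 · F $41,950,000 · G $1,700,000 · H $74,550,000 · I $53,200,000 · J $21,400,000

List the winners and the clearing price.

H, I; each pays $41,950,000

Bids ranked high→low: 74,550,000 (H), 53,200,000 (I), 41,950,000 (F), 22,100,000 (D), …
Top 2: H, I.
Clearing price = highest rejected bid = $41,950,000.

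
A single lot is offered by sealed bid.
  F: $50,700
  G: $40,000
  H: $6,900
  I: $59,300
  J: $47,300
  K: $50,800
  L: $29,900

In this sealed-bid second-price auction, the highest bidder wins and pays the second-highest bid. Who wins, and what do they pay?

Sealed-bid second-price auction: the highest bidder wins and pays the second-highest bid.
Sorting bids: 59,300 (I) > 50,800 (K) > 50,700 (F) > 47,300 (J) > 40,000 (G) > 29,900 (L) > …
I is highest; pays the second-highest bid, $50,800.

I pays $50,800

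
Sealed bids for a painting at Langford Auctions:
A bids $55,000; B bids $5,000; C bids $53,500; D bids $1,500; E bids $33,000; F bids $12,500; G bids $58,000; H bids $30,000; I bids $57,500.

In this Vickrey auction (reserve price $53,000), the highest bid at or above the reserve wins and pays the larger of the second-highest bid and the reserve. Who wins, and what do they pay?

Vickrey auction (reserve price $53,000): the highest bid at or above the reserve wins and pays the larger of the second-highest bid and the reserve.
Sorting bids: 58,000 (G) > 57,500 (I) > 55,000 (A) > 53,500 (C) > 33,000 (E) > 30,000 (H) > …
G has the top bid at or above the reserve ($58,000).
Second-highest bid $57,500 exceeds the reserve $53,000 → payment $57,500.

G pays $57,500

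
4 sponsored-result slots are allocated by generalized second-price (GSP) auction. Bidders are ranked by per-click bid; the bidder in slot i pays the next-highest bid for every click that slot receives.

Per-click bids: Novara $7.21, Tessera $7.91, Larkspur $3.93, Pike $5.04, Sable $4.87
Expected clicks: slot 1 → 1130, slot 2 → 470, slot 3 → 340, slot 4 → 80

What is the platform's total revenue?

Sorting advertisers: $7.91 (Tessera) > $7.21 (Novara) > $5.04 (Pike) > $4.87 (Sable) > $3.93 (Larkspur)
Slot 1: Tessera pays $7.21 × 1130 = $8147.30
Slot 2: Novara pays $5.04 × 470 = $2368.80
Slot 3: Pike pays $4.87 × 340 = $1655.80
Slot 4: Sable pays $3.93 × 80 = $314.40
Total = $12486.30

Total revenue: $12486.30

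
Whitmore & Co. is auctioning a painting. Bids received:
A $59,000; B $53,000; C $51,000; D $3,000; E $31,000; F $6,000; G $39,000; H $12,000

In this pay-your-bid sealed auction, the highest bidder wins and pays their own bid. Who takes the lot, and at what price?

Rule: the highest bidder wins and pays their own bid.
Bids ranked: 59,000 (A) > 53,000 (B) > 51,000 (C) > 39,000 (G) > 31,000 (E) > 12,000 (H) > …
First-price: A pays what they bid, $59,000.

A pays $59,000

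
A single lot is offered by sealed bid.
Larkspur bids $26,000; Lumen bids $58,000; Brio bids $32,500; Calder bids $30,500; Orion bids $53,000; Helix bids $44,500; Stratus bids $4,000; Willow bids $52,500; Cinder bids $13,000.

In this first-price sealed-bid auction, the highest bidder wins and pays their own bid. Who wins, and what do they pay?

Lumen pays $58,000

Rule: the highest bidder wins and pays their own bid.
Bids in order: 58,000 (Lumen) > 53,000 (Orion) > 52,500 (Willow) > 44,500 (Helix) > 32,500 (Brio) > 30,500 (Calder) > …
Lumen is highest → pays own bid, $58,000.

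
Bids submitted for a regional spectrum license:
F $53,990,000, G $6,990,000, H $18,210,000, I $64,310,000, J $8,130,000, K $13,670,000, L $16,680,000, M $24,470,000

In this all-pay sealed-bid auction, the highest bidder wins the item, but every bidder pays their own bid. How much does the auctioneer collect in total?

Total revenue: $206,450,000

Bids ranked: 64,310,000 (I) > 53,990,000 (F) > 24,470,000 (M) > 18,210,000 (H) > 16,680,000 (L) > 13,670,000 (K) > …
I wins with the top bid; all bids are sunk regardless.
Every bidder forfeits their bid regardless of winning.
Revenue = 53,990,000 + 6,990,000 + 18,210,000 + 64,310,000 + 8,130,000 + 13,670,000 + 16,680,000 + 24,470,000 = $206,450,000.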